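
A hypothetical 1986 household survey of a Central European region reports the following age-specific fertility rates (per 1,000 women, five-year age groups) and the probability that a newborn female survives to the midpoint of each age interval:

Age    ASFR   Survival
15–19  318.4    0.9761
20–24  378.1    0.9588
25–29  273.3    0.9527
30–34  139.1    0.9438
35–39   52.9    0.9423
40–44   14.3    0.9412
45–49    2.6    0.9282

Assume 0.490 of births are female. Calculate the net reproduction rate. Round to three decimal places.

Proportion female at birth = 0.490.
Weighting each age-specific rate by interval width and survival:
  15–19: 5 × 318.4/1000 × 0.9761 = 1.55395
  20–24: 5 × 378.1/1000 × 0.9588 = 1.81261
  25–29: 5 × 273.3/1000 × 0.9527 = 1.30186
  30–34: 5 × 139.1/1000 × 0.9438 = 0.65641
  35–39: 5 × 52.9/1000 × 0.9423 = 0.24924
  40–44: 5 × 14.3/1000 × 0.9412 = 0.06730
  45–49: 5 × 2.6/1000 × 0.9282 = 0.01207
Sum = 5.65344
NRR = 0.490 × 5.65344 = 2.77019
An NRR exceeding 1 indicates intrinsic growth under these rates.

2.770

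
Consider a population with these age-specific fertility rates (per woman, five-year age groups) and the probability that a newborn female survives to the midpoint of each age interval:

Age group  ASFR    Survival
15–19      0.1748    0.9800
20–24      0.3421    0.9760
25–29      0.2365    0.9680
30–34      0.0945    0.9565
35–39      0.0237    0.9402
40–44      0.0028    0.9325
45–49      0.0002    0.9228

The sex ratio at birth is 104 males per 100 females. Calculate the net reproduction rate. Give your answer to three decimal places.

Proportion female at birth = 100 / (100 + 104) = 0.49020.
Per-age-group product (5 × ASFR × survival probability):
  15–19: 5 × 0.1748 × 0.9800 = 0.85652
  20–24: 5 × 0.3421 × 0.9760 = 1.66945
  25–29: 5 × 0.2365 × 0.9680 = 1.14466
  30–34: 5 × 0.0945 × 0.9565 = 0.45195
  35–39: 5 × 0.0237 × 0.9402 = 0.11141
  40–44: 5 × 0.0028 × 0.9325 = 0.01306
  45–49: 5 × 0.0002 × 0.9228 = 0.00092
Sum = 4.24797
NRR = 0.49020 × 4.24797 = 2.08235
An NRR exceeding 1 indicates intrinsic growth under these rates.

2.082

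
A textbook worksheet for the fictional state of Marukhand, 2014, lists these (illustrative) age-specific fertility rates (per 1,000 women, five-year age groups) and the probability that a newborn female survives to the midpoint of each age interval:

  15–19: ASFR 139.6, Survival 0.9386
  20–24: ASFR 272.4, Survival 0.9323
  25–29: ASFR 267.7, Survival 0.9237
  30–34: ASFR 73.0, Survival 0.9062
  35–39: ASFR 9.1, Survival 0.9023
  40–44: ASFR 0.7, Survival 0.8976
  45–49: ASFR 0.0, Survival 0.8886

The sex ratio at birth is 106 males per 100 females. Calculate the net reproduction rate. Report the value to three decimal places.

Proportion female at birth = 100 / (100 + 106) = 0.48544.
Each age group contributes 5 × ASFR × survival:
  15–19: 5 × 139.6/1000 × 0.9386 = 0.65514
  20–24: 5 × 272.4/1000 × 0.9323 = 1.26979
  25–29: 5 × 267.7/1000 × 0.9237 = 1.23637
  30–34: 5 × 73.0/1000 × 0.9062 = 0.33076
  35–39: 5 × 9.1/1000 × 0.9023 = 0.04105
  40–44: 5 × 0.7/1000 × 0.8976 = 0.00314
  45–49: 5 × 0.0/1000 × 0.8886 = 0.00000
Sum = 3.53625
NRR = 0.48544 × 3.53625 = 1.71664

1.717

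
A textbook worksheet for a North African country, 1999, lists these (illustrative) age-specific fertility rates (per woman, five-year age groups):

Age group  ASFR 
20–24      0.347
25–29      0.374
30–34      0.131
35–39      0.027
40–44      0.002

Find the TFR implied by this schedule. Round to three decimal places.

Sum of ASFRs = 0.347 + 0.374 + 0.131 + 0.027 + 0.002 = 0.881
TFR = 5 × 0.881 = 4.405

4.405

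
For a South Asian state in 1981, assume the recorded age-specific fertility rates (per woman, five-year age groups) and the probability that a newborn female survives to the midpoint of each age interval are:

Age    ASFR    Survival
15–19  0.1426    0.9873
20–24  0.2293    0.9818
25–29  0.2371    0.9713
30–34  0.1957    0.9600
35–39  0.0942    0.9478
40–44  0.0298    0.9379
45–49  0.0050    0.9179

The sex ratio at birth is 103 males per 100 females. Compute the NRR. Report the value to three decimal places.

2.231

Proportion female at birth = 100 / (100 + 103) = 0.49261.
Per-age-group product (5 × ASFR × survival probability):
  15–19: 5 × 0.1426 × 0.9873 = 0.70394
  20–24: 5 × 0.2293 × 0.9818 = 1.12563
  25–29: 5 × 0.2371 × 0.9713 = 1.15148
  30–34: 5 × 0.1957 × 0.9600 = 0.93936
  35–39: 5 × 0.0942 × 0.9478 = 0.44641
  40–44: 5 × 0.0298 × 0.9379 = 0.13975
  45–49: 5 × 0.0050 × 0.9179 = 0.02295
Sum = 4.52952
NRR = 0.49261 × 4.52952 = 2.23129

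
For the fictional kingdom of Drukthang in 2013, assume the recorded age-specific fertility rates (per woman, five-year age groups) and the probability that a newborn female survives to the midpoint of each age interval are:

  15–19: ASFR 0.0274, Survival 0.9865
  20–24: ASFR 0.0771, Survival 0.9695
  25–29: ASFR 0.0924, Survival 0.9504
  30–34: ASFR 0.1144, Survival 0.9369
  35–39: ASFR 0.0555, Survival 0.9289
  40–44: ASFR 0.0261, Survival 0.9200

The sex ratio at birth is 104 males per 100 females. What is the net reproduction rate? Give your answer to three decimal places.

0.913

Proportion female at birth = 100 / (100 + 104) = 0.49020.
Survival-weighted fertility by age (5·fₓ·Sₓ):
  15–19: 5 × 0.0274 × 0.9865 = 0.13515
  20–24: 5 × 0.0771 × 0.9695 = 0.37374
  25–29: 5 × 0.0924 × 0.9504 = 0.43908
  30–34: 5 × 0.1144 × 0.9369 = 0.53591
  35–39: 5 × 0.0555 × 0.9289 = 0.25777
  40–44: 5 × 0.0261 × 0.9200 = 0.12006
Sum = 1.86171
NRR = 0.49020 × 1.86171 = 0.91261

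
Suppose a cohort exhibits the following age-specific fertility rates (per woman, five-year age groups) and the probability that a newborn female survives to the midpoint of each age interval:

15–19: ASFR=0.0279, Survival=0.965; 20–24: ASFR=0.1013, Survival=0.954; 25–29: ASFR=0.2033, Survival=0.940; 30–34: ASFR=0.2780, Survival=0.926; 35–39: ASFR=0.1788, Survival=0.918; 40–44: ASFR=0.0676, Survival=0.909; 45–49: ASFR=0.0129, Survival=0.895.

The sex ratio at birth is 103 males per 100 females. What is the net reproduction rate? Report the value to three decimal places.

Proportion female at birth = 100 / (100 + 103) = 0.49261.
Each age group contributes 5 × ASFR × survival:
  15–19: 5 × 0.0279 × 0.965 = 0.13462
  20–24: 5 × 0.1013 × 0.954 = 0.48320
  25–29: 5 × 0.2033 × 0.940 = 0.95551
  30–34: 5 × 0.2780 × 0.926 = 1.28714
  35–39: 5 × 0.1788 × 0.918 = 0.82069
  40–44: 5 × 0.0676 × 0.909 = 0.30724
  45–49: 5 × 0.0129 × 0.895 = 0.05773
Sum = 4.04613
NRR = 0.49261 × 4.04613 = 1.99316

1.993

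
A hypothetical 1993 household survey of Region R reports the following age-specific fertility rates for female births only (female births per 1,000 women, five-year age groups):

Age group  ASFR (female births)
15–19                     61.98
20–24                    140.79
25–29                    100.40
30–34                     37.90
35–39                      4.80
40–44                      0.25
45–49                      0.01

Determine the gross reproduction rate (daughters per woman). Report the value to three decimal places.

Sum of female ASFRs = 61.98 + 140.79 + 100.40 + 37.90 + 4.80 + 0.25 + 0.01 = 346.13
GRR = 5 × 346.13 / 1000 = 1.73065

1.731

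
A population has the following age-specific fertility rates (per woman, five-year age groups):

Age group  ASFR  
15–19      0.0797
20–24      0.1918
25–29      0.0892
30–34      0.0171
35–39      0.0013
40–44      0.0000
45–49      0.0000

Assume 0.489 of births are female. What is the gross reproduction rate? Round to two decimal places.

Proportion female at birth = 0.489.
Sum of ASFRs = 0.0797 + 0.1918 + 0.0892 + 0.0171 + 0.0013 + 0.0000 + 0.0000 = 0.3791
TFR = 5 × 0.3791 = 1.8955
GRR = 0.489 × 1.8955 = 0.92690

0.93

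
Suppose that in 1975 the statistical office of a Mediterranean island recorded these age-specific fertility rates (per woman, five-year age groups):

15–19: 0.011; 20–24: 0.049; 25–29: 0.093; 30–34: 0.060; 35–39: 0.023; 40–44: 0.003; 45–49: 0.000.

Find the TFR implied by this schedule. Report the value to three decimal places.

1.195

Sum of ASFRs = 0.011 + 0.049 + 0.093 + 0.060 + 0.023 + 0.003 + 0.000 = 0.239
TFR = 5 × 0.239 = 1.195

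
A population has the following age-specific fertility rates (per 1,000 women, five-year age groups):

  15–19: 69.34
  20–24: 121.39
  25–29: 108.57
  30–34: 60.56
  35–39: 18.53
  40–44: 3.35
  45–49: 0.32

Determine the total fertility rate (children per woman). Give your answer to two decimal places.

Sum of ASFRs = 69.34 + 121.39 + 108.57 + 60.56 + 18.53 + 3.35 + 0.32 = 382.06
TFR = 5 × 382.06 / 1000 = 1.9103

1.91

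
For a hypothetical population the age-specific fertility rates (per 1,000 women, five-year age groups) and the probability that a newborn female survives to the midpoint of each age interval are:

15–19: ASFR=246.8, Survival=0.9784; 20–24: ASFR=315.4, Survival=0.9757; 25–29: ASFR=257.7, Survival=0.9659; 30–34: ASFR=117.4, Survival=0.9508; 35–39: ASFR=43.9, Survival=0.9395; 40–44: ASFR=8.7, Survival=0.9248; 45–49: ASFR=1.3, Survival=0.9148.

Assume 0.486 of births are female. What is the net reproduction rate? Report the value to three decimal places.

2.333

Proportion female at birth = 0.486.
Each age group contributes 5 × ASFR × survival:
  15–19: 5 × 246.8/1000 × 0.9784 = 1.20735
  20–24: 5 × 315.4/1000 × 0.9757 = 1.53868
  25–29: 5 × 257.7/1000 × 0.9659 = 1.24456
  30–34: 5 × 117.4/1000 × 0.9508 = 0.55812
  35–39: 5 × 43.9/1000 × 0.9395 = 0.20622
  40–44: 5 × 8.7/1000 × 0.9248 = 0.04023
  45–49: 5 × 1.3/1000 × 0.9148 = 0.00595
Sum = 4.80111
NRR = 0.486 × 4.80111 = 2.33334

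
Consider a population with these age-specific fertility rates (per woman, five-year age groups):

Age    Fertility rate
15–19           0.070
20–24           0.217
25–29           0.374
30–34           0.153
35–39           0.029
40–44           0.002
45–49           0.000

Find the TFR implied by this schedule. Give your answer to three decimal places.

4.225

Sum of ASFRs = 0.070 + 0.217 + 0.374 + 0.153 + 0.029 + 0.002 + 0.000 = 0.845
TFR = 5 × 0.845 = 4.225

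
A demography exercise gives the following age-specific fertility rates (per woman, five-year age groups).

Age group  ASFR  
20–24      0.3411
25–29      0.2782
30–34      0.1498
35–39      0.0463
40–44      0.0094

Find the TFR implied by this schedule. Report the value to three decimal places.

Sum of ASFRs = 0.3411 + 0.2782 + 0.1498 + 0.0463 + 0.0094 = 0.8248
TFR = 5 × 0.8248 = 4.124

4.124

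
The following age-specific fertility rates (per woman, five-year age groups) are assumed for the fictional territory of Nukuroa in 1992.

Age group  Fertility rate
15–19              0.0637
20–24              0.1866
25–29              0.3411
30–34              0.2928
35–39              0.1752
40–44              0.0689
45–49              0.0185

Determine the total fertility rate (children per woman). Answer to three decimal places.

5.734

Sum of ASFRs = 0.0637 + 0.1866 + 0.3411 + 0.2928 + 0.1752 + 0.0689 + 0.0185 = 1.1468
TFR = 5 × 1.1468 = 5.734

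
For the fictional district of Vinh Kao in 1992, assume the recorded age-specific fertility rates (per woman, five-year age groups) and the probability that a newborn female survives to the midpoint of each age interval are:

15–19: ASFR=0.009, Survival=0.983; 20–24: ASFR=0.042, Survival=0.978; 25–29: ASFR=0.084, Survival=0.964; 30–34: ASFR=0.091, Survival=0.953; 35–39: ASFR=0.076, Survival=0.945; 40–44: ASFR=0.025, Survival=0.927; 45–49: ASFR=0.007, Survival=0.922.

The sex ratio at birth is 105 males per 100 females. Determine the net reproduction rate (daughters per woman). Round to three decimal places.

0.778

Proportion female at birth = 100 / (100 + 105) = 0.48780.
Weighting each age-specific rate by interval width and survival:
  15–19: 5 × 0.009 × 0.983 = 0.04424
  20–24: 5 × 0.042 × 0.978 = 0.20538
  25–29: 5 × 0.084 × 0.964 = 0.40488
  30–34: 5 × 0.091 × 0.953 = 0.43362
  35–39: 5 × 0.076 × 0.945 = 0.35910
  40–44: 5 × 0.025 × 0.927 = 0.11588
  45–49: 5 × 0.007 × 0.922 = 0.03227
Sum = 1.59537
NRR = 0.48780 × 1.59537 = 0.77822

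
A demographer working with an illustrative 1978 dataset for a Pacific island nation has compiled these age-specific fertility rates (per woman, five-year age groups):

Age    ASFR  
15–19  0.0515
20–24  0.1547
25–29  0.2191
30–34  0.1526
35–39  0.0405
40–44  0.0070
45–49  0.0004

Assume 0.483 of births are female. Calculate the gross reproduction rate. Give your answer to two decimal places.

Proportion female at birth = 0.483.
Sum of ASFRs = 0.0515 + 0.1547 + 0.2191 + 0.1526 + 0.0405 + 0.0070 + 0.0004 = 0.6258
TFR = 5 × 0.6258 = 3.129
GRR = 0.483 × 3.129 = 1.51131

1.51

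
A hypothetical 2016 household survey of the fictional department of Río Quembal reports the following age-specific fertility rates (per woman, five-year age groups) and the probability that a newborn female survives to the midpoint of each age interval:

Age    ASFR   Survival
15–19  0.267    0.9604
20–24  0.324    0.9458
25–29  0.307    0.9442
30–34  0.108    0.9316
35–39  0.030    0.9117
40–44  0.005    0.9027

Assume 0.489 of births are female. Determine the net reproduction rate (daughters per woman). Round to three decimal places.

Proportion female at birth = 0.489.
Weighting each age-specific rate by interval width and survival:
  15–19: 5 × 0.267 × 0.9604 = 1.28213
  20–24: 5 × 0.324 × 0.9458 = 1.53220
  25–29: 5 × 0.307 × 0.9442 = 1.44935
  30–34: 5 × 0.108 × 0.9316 = 0.50306
  35–39: 5 × 0.030 × 0.9117 = 0.13676
  40–44: 5 × 0.005 × 0.9027 = 0.02257
Sum = 4.92607
NRR = 0.489 × 4.92607 = 2.40885

2.409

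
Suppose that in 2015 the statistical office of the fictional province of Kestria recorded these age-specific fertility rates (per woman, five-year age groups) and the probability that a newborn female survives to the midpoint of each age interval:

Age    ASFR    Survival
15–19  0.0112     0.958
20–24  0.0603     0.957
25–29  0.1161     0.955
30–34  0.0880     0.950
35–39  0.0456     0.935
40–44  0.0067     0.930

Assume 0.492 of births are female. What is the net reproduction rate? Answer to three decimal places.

Proportion female at birth = 0.492.
Survival-weighted fertility by age (5·fₓ·Sₓ):
  15–19: 5 × 0.0112 × 0.958 = 0.05365
  20–24: 5 × 0.0603 × 0.957 = 0.28854
  25–29: 5 × 0.1161 × 0.955 = 0.55438
  30–34: 5 × 0.0880 × 0.950 = 0.41800
  35–39: 5 × 0.0456 × 0.935 = 0.21318
  40–44: 5 × 0.0067 × 0.930 = 0.03116
Sum = 1.55891
NRR = 0.492 × 1.55891 = 0.76698
An NRR under 1 implies long-run decline under these rates.

0.767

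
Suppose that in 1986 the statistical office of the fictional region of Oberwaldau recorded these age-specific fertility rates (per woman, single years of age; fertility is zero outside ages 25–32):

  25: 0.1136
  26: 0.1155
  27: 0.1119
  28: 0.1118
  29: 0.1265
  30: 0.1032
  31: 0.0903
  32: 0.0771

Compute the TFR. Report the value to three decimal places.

0.850

Sum of ASFRs = 0.1136 + 0.1155 + 0.1119 + 0.1118 + 0.1265 + 0.1032 + 0.0903 + 0.0771 = 0.8499
TFR = 0.8499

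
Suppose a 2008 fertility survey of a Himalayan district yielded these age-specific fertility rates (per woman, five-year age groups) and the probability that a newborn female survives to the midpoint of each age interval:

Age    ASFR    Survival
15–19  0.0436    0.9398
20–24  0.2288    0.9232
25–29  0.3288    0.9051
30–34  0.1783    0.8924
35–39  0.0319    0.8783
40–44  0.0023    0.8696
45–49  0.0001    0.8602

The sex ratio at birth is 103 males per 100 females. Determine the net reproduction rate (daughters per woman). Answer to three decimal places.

Proportion female at birth = 100 / (100 + 103) = 0.49261.
Survival-weighted fertility by age (5·fₓ·Sₓ):
  15–19: 5 × 0.0436 × 0.9398 = 0.20488
  20–24: 5 × 0.2288 × 0.9232 = 1.05614
  25–29: 5 × 0.3288 × 0.9051 = 1.48798
  30–34: 5 × 0.1783 × 0.8924 = 0.79557
  35–39: 5 × 0.0319 × 0.8783 = 0.14009
  40–44: 5 × 0.0023 × 0.8696 = 0.01000
  45–49: 5 × 0.0001 × 0.8602 = 0.00043
Sum = 3.69509
NRR = 0.49261 × 3.69509 = 1.82024
NRR > 1, so each generation more than replaces itself.

1.820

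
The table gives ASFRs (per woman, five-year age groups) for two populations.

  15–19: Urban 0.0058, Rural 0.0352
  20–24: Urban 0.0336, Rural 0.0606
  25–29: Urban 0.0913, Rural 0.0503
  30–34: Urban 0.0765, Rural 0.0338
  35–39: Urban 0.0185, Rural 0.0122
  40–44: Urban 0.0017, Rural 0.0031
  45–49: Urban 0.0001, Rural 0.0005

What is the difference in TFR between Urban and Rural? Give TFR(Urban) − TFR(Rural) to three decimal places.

0.159

Urban:
  Sum of ASFRs = 0.0058 + 0.0336 + 0.0913 + 0.0765 + 0.0185 + 0.0017 + 0.0001 = 0.2275
  TFR = 5 × 0.2275 = 1.1375
Rural:
  Sum of ASFRs = 0.0352 + 0.0606 + 0.0503 + 0.0338 + 0.0122 + 0.0031 + 0.0005 = 0.1957
  TFR = 5 × 0.1957 = 0.9785
Difference = 1.1375 − 0.9785 = 0.159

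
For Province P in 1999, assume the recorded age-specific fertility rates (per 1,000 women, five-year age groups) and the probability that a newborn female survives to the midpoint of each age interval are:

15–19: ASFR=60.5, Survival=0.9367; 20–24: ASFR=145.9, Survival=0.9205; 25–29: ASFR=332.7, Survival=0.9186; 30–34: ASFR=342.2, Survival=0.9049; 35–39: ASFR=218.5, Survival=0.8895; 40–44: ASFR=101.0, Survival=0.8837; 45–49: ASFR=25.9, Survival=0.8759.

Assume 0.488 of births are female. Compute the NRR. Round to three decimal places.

Proportion female at birth = 0.488.
Survival-weighted fertility by age (5·fₓ·Sₓ):
  15–19: 5 × 60.5/1000 × 0.9367 = 0.28335
  20–24: 5 × 145.9/1000 × 0.9205 = 0.67150
  25–29: 5 × 332.7/1000 × 0.9186 = 1.52809
  30–34: 5 × 342.2/1000 × 0.9049 = 1.54828
  35–39: 5 × 218.5/1000 × 0.8895 = 0.97178
  40–44: 5 × 101.0/1000 × 0.8837 = 0.44627
  45–49: 5 × 25.9/1000 × 0.8759 = 0.11343
Sum = 5.56270
NRR = 0.488 × 5.56270 = 2.71460

2.715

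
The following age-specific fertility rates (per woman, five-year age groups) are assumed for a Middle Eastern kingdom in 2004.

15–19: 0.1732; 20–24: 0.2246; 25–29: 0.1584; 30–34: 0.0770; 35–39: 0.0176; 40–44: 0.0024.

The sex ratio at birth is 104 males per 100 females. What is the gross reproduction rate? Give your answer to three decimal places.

1.601

Proportion female at birth = 100 / (100 + 104) = 0.49020.
Sum of ASFRs = 0.1732 + 0.2246 + 0.1584 + 0.0770 + 0.0176 + 0.0024 = 0.6532
TFR = 5 × 0.6532 = 3.266
GRR = 0.49020 × 3.266 = 1.60099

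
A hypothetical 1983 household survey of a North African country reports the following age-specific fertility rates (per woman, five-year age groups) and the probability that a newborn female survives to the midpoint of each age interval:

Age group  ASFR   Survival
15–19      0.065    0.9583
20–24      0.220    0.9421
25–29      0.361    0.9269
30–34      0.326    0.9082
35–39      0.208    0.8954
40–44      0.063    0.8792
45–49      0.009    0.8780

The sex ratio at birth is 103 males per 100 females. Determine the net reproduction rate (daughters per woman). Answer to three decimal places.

2.832

Proportion female at birth = 100 / (100 + 103) = 0.49261.
Per-age-group product (5 × ASFR × survival probability):
  15–19: 5 × 0.065 × 0.9583 = 0.31145
  20–24: 5 × 0.220 × 0.9421 = 1.03631
  25–29: 5 × 0.361 × 0.9269 = 1.67305
  30–34: 5 × 0.326 × 0.9082 = 1.48037
  35–39: 5 × 0.208 × 0.8954 = 0.93122
  40–44: 5 × 0.063 × 0.8792 = 0.27695
  45–49: 5 × 0.009 × 0.8780 = 0.03951
Sum = 5.74886
NRR = 0.49261 × 5.74886 = 2.83195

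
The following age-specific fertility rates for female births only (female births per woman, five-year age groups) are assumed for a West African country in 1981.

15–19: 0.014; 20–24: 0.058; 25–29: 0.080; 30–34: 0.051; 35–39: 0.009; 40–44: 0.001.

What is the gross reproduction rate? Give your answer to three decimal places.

1.065

Sum of female ASFRs = 0.014 + 0.058 + 0.080 + 0.051 + 0.009 + 0.001 = 0.213
GRR = 5 × 0.213 = 1.065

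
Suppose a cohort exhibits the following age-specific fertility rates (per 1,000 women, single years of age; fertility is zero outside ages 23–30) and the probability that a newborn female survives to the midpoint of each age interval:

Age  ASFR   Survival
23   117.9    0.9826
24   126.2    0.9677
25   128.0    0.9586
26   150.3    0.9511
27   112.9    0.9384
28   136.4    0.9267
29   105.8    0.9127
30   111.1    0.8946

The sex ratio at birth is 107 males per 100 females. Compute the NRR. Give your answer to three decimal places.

0.450

Proportion female at birth = 100 / (100 + 107) = 0.48309.
Per-age-group product (1 × ASFR × survival probability):
  23: 1 × 117.9/1000 × 0.9826 = 0.11585
  24: 1 × 126.2/1000 × 0.9677 = 0.12212
  25: 1 × 128.0/1000 × 0.9586 = 0.12270
  26: 1 × 150.3/1000 × 0.9511 = 0.14295
  27: 1 × 112.9/1000 × 0.9384 = 0.10595
  28: 1 × 136.4/1000 × 0.9267 = 0.12640
  29: 1 × 105.8/1000 × 0.9127 = 0.09656
  30: 1 × 111.1/1000 × 0.8946 = 0.09939
Sum = 0.93192
NRR = 0.48309 × 0.93192 = 0.45020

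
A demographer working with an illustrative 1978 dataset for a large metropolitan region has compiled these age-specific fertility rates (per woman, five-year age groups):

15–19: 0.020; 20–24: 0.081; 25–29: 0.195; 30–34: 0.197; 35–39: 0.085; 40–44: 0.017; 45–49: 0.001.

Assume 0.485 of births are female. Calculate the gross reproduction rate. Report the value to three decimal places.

1.445

Proportion female at birth = 0.485.
Sum of ASFRs = 0.020 + 0.081 + 0.195 + 0.197 + 0.085 + 0.017 + 0.001 = 0.596
TFR = 5 × 0.596 = 2.98
GRR = 0.485 × 2.98 = 1.44530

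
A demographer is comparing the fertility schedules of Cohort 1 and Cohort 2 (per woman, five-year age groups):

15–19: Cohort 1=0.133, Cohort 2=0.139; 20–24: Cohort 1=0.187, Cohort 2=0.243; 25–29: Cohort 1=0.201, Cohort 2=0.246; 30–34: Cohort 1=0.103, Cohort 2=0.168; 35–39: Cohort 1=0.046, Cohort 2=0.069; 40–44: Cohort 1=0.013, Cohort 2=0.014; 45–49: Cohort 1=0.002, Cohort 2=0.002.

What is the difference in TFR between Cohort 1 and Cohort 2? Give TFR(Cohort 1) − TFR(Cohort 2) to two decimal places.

Cohort 1:
  Sum of ASFRs = 0.133 + 0.187 + 0.201 + 0.103 + 0.046 + 0.013 + 0.002 = 0.685
  TFR = 5 × 0.685 = 3.425
Cohort 2:
  Sum of ASFRs = 0.139 + 0.243 + 0.246 + 0.168 + 0.069 + 0.014 + 0.002 = 0.881
  TFR = 5 × 0.881 = 4.405
Difference = 3.425 − 4.405 = -0.98

-0.98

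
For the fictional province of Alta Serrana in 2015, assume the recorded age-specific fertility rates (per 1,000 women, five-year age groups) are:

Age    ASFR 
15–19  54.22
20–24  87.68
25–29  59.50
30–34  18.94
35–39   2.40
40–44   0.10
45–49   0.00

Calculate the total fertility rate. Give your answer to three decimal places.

Sum of ASFRs = 54.22 + 87.68 + 59.50 + 18.94 + 2.40 + 0.10 + 0.00 = 222.84
TFR = 5 × 222.84 / 1000 = 1.1142

1.114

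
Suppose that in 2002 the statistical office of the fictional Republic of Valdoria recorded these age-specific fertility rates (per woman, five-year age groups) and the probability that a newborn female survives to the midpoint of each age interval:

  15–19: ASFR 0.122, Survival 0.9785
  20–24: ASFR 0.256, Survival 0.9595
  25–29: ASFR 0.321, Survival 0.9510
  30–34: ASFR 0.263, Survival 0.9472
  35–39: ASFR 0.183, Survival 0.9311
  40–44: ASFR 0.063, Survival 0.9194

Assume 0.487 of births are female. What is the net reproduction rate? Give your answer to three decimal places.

Proportion female at birth = 0.487.
Each age group contributes 5 × ASFR × survival:
  15–19: 5 × 0.122 × 0.9785 = 0.59689
  20–24: 5 × 0.256 × 0.9595 = 1.22816
  25–29: 5 × 0.321 × 0.9510 = 1.52636
  30–34: 5 × 0.263 × 0.9472 = 1.24557
  35–39: 5 × 0.183 × 0.9311 = 0.85196
  40–44: 5 × 0.063 × 0.9194 = 0.28961
Sum = 5.73855
NRR = 0.487 × 5.73855 = 2.79467

2.795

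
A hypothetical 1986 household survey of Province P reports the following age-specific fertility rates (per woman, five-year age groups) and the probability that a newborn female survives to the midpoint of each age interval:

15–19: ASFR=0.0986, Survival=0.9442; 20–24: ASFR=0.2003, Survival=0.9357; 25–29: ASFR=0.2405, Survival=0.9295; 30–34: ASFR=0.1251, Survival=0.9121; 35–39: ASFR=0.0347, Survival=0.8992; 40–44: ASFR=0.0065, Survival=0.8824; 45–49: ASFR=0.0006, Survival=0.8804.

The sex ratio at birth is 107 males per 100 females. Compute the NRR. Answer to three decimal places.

1.584

Proportion female at birth = 100 / (100 + 107) = 0.48309.
Per-age-group product (5 × ASFR × survival probability):
  15–19: 5 × 0.0986 × 0.9442 = 0.46549
  20–24: 5 × 0.2003 × 0.9357 = 0.93710
  25–29: 5 × 0.2405 × 0.9295 = 1.11772
  30–34: 5 × 0.1251 × 0.9121 = 0.57052
  35–39: 5 × 0.0347 × 0.8992 = 0.15601
  40–44: 5 × 0.0065 × 0.8824 = 0.02868
  45–49: 5 × 0.0006 × 0.8804 = 0.00264
Sum = 3.27816
NRR = 0.48309 × 3.27816 = 1.58365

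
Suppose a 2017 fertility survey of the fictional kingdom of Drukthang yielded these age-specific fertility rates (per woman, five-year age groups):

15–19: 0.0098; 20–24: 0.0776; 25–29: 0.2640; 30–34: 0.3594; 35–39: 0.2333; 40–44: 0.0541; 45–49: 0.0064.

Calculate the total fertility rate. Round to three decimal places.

5.023

Sum of ASFRs = 0.0098 + 0.0776 + 0.2640 + 0.3594 + 0.2333 + 0.0541 + 0.0064 = 1.0046
TFR = 5 × 1.0046 = 5.023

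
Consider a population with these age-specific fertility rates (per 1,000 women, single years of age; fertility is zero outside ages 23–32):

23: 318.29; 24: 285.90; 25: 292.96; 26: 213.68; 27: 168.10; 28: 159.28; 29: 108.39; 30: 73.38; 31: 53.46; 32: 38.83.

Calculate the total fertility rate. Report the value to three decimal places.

1.712

Sum of ASFRs = 318.29 + 285.90 + 292.96 + 213.68 + 168.10 + 159.28 + 108.39 + 73.38 + 53.46 + 38.83 = 1712.27
TFR = 1712.27 / 1000 = 1.71227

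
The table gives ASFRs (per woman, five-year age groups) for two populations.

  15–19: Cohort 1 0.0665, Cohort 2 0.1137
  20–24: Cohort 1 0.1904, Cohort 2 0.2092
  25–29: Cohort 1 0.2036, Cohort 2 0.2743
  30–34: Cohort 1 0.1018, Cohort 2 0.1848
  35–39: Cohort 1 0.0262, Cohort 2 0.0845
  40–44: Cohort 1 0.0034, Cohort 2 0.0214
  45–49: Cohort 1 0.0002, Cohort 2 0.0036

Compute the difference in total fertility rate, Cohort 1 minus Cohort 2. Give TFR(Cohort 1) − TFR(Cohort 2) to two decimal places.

-1.50

Cohort 1:
  Sum of ASFRs = 0.0665 + 0.1904 + 0.2036 + 0.1018 + 0.0262 + 0.0034 + 0.0002 = 0.5921
  TFR = 5 × 0.5921 = 2.9605
Cohort 2:
  Sum of ASFRs = 0.1137 + 0.2092 + 0.2743 + 0.1848 + 0.0845 + 0.0214 + 0.0036 = 0.8915
  TFR = 5 × 0.8915 = 4.4575
Difference = 2.9605 − 4.4575 = -1.497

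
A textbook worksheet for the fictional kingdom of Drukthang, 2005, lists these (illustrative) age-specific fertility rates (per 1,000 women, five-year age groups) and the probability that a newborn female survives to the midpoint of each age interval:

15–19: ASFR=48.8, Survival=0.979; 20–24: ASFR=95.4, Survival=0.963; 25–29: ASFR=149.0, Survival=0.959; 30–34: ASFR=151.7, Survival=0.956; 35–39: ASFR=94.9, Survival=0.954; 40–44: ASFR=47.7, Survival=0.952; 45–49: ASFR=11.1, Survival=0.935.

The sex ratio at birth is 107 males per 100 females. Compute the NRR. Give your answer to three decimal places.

Proportion female at birth = 100 / (100 + 107) = 0.48309.
Survival-weighted fertility by age (5·fₓ·Sₓ):
  15–19: 5 × 48.8/1000 × 0.979 = 0.23888
  20–24: 5 × 95.4/1000 × 0.963 = 0.45935
  25–29: 5 × 149.0/1000 × 0.959 = 0.71446
  30–34: 5 × 151.7/1000 × 0.956 = 0.72513
  35–39: 5 × 94.9/1000 × 0.954 = 0.45267
  40–44: 5 × 47.7/1000 × 0.952 = 0.22705
  45–49: 5 × 11.1/1000 × 0.935 = 0.05189
Sum = 2.86943
NRR = 0.48309 × 2.86943 = 1.38619
With NRR above 1 the population is above replacement fertility.

1.386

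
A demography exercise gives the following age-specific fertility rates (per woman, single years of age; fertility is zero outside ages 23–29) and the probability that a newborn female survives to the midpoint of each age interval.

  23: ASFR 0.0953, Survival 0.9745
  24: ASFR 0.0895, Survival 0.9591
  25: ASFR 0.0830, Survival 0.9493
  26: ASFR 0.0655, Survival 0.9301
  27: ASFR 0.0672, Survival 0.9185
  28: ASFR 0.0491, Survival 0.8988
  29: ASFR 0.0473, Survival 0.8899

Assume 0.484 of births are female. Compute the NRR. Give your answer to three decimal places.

Proportion female at birth = 0.484.
Each age group contributes 1 × ASFR × survival:
  23: 1 × 0.0953 × 0.9745 = 0.09287
  24: 1 × 0.0895 × 0.9591 = 0.08584
  25: 1 × 0.0830 × 0.9493 = 0.07879
  26: 1 × 0.0655 × 0.9301 = 0.06092
  27: 1 × 0.0672 × 0.9185 = 0.06172
  28: 1 × 0.0491 × 0.8988 = 0.04413
  29: 1 × 0.0473 × 0.8899 = 0.04209
Sum = 0.46636
NRR = 0.484 × 0.46636 = 0.22572

0.226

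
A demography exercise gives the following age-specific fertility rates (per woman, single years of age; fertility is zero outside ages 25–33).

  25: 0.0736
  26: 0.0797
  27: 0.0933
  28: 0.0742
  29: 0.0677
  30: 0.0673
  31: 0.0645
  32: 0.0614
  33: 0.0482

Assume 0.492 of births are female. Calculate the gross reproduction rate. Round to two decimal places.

0.31

Proportion female at birth = 0.492.
Sum of ASFRs = 0.0736 + 0.0797 + 0.0933 + 0.0742 + 0.0677 + 0.0673 + 0.0645 + 0.0614 + 0.0482 = 0.6299
TFR = 0.6299
GRR = 0.492 × 0.6299 = 0.30991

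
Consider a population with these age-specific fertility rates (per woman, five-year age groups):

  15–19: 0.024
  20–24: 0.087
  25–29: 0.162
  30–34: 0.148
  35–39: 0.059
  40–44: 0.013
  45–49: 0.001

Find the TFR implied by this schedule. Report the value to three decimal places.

2.470

Sum of ASFRs = 0.024 + 0.087 + 0.162 + 0.148 + 0.059 + 0.013 + 0.001 = 0.494
TFR = 5 × 0.494 = 2.47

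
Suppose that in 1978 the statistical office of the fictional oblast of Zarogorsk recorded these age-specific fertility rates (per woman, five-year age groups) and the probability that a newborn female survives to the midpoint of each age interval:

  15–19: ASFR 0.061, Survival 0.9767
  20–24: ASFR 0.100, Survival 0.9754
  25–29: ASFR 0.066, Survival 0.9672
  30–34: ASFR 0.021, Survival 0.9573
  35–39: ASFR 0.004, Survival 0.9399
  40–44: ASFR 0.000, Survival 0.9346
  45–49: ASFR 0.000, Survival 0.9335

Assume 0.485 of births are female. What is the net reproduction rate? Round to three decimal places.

0.594

Proportion female at birth = 0.485.
Weighting each age-specific rate by interval width and survival:
  15–19: 5 × 0.061 × 0.9767 = 0.29789
  20–24: 5 × 0.100 × 0.9754 = 0.48770
  25–29: 5 × 0.066 × 0.9672 = 0.31918
  30–34: 5 × 0.021 × 0.9573 = 0.10052
  35–39: 5 × 0.004 × 0.9399 = 0.01880
  40–44: 5 × 0.000 × 0.9346 = 0.00000
  45–49: 5 × 0.000 × 0.9335 = 0.00000
Sum = 1.22409
NRR = 0.485 × 1.22409 = 0.59368
An NRR under 1 implies long-run decline under these rates.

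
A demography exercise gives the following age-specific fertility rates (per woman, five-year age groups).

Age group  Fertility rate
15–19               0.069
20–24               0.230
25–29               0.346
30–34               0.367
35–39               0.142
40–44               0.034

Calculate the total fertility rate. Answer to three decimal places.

5.940

Sum of ASFRs = 0.069 + 0.230 + 0.346 + 0.367 + 0.142 + 0.034 = 1.188
TFR = 5 × 1.188 = 5.94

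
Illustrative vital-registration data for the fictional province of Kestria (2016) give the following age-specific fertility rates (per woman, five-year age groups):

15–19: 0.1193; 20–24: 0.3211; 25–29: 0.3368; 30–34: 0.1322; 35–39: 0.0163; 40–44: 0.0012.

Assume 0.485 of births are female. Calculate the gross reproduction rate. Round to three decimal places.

Proportion female at birth = 0.485.
Sum of ASFRs = 0.1193 + 0.3211 + 0.3368 + 0.1322 + 0.0163 + 0.0012 = 0.9269
TFR = 5 × 0.9269 = 4.6345
GRR = 0.485 × 4.6345 = 2.24773

2.248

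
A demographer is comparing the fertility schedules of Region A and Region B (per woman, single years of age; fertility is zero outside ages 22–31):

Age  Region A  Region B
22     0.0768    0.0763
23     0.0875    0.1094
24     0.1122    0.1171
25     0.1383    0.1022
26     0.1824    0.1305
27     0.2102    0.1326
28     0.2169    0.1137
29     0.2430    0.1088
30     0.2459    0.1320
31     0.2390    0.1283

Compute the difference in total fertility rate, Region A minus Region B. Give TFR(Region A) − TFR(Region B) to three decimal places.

0.601

Region A:
  Sum of ASFRs = 0.0768 + 0.0875 + 0.1122 + 0.1383 + 0.1824 + 0.2102 + 0.2169 + 0.2430 + 0.2459 + 0.2390 = 1.7522
  TFR = 1.7522
Region B:
  Sum of ASFRs = 0.0763 + 0.1094 + 0.1171 + 0.1022 + 0.1305 + 0.1326 + 0.1137 + 0.1088 + 0.1320 + 0.1283 = 1.1509
  TFR = 1.1509
Difference = 1.7522 − 1.1509 = 0.6013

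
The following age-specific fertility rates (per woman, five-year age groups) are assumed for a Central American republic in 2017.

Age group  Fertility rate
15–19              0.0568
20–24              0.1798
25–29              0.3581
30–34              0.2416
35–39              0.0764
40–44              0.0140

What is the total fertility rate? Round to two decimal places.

Sum of ASFRs = 0.0568 + 0.1798 + 0.3581 + 0.2416 + 0.0764 + 0.0140 = 0.9267
TFR = 5 × 0.9267 = 4.6335

4.63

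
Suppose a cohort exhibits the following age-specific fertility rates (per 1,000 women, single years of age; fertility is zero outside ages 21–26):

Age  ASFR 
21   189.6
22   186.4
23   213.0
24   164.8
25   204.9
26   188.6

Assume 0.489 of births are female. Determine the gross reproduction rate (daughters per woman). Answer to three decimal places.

0.561

Proportion female at birth = 0.489.
Sum of ASFRs = 189.6 + 186.4 + 213.0 + 164.8 + 204.9 + 188.6 = 1147.3
TFR = 1147.3 / 1000 = 1.1473
GRR = 0.489 × 1.1473 = 0.56103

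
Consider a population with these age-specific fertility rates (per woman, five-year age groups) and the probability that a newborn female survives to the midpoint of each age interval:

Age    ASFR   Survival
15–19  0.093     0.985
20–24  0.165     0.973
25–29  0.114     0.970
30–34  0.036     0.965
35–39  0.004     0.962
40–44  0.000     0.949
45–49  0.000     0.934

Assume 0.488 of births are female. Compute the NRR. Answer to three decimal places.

0.979

Proportion female at birth = 0.488.
Survival-weighted fertility by age (5·fₓ·Sₓ):
  15–19: 5 × 0.093 × 0.985 = 0.45803
  20–24: 5 × 0.165 × 0.973 = 0.80273
  25–29: 5 × 0.114 × 0.970 = 0.55290
  30–34: 5 × 0.036 × 0.965 = 0.17370
  35–39: 5 × 0.004 × 0.962 = 0.01924
  40–44: 5 × 0.000 × 0.949 = 0.00000
  45–49: 5 × 0.000 × 0.934 = 0.00000
Sum = 2.00660
NRR = 0.488 × 2.00660 = 0.97922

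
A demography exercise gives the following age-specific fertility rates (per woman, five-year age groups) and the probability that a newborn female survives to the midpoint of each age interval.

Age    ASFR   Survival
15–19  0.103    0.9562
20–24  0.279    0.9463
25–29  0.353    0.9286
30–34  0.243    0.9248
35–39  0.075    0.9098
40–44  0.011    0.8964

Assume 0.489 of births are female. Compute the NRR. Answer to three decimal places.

2.428

Proportion female at birth = 0.489.
Weighting each age-specific rate by interval width and survival:
  15–19: 5 × 0.103 × 0.9562 = 0.49244
  20–24: 5 × 0.279 × 0.9463 = 1.32009
  25–29: 5 × 0.353 × 0.9286 = 1.63898
  30–34: 5 × 0.243 × 0.9248 = 1.12363
  35–39: 5 × 0.075 × 0.9098 = 0.34118
  40–44: 5 × 0.011 × 0.8964 = 0.04930
Sum = 4.96562
NRR = 0.489 × 4.96562 = 2.42819
NRR > 1, so each generation more than replaces itself.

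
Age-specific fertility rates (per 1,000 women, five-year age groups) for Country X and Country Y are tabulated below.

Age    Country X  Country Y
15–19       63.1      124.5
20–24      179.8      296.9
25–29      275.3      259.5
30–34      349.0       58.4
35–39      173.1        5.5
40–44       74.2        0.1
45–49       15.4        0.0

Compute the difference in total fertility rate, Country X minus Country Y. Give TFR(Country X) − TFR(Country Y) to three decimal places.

1.925

Country X:
  Sum of ASFRs = 63.1 + 179.8 + 275.3 + 349.0 + 173.1 + 74.2 + 15.4 = 1129.9
  TFR = 5 × 1129.9 / 1000 = 5.6495
Country Y:
  Sum of ASFRs = 124.5 + 296.9 + 259.5 + 58.4 + 5.5 + 0.1 + 0.0 = 744.9
  TFR = 5 × 744.9 / 1000 = 3.7245
Difference = 5.6495 − 3.7245 = 1.925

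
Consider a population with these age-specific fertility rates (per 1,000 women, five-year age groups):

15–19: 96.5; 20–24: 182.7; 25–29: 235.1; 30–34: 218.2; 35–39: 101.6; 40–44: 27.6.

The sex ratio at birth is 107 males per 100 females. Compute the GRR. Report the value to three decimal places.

2.081

Proportion female at birth = 100 / (100 + 107) = 0.48309.
Sum of ASFRs = 96.5 + 182.7 + 235.1 + 218.2 + 101.6 + 27.6 = 861.7
TFR = 5 × 861.7 / 1000 = 4.3085
GRR = 0.48309 × 4.3085 = 2.08139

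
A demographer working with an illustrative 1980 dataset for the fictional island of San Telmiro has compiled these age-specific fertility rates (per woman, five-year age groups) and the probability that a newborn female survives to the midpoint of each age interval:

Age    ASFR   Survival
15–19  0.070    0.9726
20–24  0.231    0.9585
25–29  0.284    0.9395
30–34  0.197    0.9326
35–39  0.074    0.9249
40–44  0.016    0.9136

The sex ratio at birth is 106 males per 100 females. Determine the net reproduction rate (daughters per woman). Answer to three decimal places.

1.998

Proportion female at birth = 100 / (100 + 106) = 0.48544.
Per-age-group product (5 × ASFR × survival probability):
  15–19: 5 × 0.070 × 0.9726 = 0.34041
  20–24: 5 × 0.231 × 0.9585 = 1.10707
  25–29: 5 × 0.284 × 0.9395 = 1.33409
  30–34: 5 × 0.197 × 0.9326 = 0.91861
  35–39: 5 × 0.074 × 0.9249 = 0.34221
  40–44: 5 × 0.016 × 0.9136 = 0.07309
Sum = 4.11548
NRR = 0.48544 × 4.11548 = 1.99782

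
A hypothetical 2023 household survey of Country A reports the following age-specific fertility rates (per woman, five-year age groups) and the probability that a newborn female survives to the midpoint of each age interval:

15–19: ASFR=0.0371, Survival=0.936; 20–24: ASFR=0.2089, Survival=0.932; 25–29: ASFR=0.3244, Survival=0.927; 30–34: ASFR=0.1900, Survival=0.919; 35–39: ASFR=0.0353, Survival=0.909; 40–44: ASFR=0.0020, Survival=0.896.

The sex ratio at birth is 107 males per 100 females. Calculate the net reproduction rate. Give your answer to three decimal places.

1.784

Proportion female at birth = 100 / (100 + 107) = 0.48309.
Each age group contributes 5 × ASFR × survival:
  15–19: 5 × 0.0371 × 0.936 = 0.17363
  20–24: 5 × 0.2089 × 0.932 = 0.97347
  25–29: 5 × 0.3244 × 0.927 = 1.50359
  30–34: 5 × 0.1900 × 0.919 = 0.87305
  35–39: 5 × 0.0353 × 0.909 = 0.16044
  40–44: 5 × 0.0020 × 0.896 = 0.00896
Sum = 3.69314
NRR = 0.48309 × 3.69314 = 1.78412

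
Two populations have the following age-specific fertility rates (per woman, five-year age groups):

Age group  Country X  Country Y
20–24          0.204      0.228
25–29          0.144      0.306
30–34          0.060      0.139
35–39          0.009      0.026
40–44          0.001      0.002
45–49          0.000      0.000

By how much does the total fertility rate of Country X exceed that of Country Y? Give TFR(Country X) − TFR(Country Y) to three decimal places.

Country X:
  Sum of ASFRs = 0.204 + 0.144 + 0.060 + 0.009 + 0.001 + 0.000 = 0.418
  TFR = 5 × 0.418 = 2.09
Country Y:
  Sum of ASFRs = 0.228 + 0.306 + 0.139 + 0.026 + 0.002 + 0.000 = 0.701
  TFR = 5 × 0.701 = 3.505
Difference = 2.09 − 3.505 = -1.415

-1.415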